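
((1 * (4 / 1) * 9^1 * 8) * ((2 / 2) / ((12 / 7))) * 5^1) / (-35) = -24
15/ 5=3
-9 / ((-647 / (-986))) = -8874 / 647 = -13.72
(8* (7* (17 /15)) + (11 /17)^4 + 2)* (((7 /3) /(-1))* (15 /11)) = -208.86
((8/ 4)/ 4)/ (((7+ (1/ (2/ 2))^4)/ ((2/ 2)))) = 1/ 16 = 0.06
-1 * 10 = -10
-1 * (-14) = 14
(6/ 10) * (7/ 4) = 21/ 20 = 1.05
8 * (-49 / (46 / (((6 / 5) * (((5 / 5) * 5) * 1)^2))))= -255.65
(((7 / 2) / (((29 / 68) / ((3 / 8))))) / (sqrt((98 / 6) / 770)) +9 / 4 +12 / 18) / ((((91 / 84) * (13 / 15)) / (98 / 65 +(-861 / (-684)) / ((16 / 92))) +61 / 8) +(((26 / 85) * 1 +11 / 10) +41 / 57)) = 58609755050 / 198084945637 +256208357790 * sqrt(2310) / 5744463423473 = 2.44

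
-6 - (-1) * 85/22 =-47/22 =-2.14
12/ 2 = 6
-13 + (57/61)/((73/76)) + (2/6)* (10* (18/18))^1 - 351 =-4805150/13359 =-359.69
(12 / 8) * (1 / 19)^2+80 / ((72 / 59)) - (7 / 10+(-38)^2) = -22404134 / 16245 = -1379.14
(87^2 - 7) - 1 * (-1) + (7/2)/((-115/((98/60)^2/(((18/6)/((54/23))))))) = 2000396693/264500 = 7562.94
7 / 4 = 1.75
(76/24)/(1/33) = 209/2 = 104.50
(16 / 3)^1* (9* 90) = 4320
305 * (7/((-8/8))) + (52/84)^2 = -941366/441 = -2134.62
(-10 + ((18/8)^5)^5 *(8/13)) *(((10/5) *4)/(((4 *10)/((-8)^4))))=717897969395979102577609/2233382993920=321439704408.22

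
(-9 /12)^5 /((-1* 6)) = 81 /2048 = 0.04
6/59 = 0.10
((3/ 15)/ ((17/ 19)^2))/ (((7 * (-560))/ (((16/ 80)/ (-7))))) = 361/ 198254000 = 0.00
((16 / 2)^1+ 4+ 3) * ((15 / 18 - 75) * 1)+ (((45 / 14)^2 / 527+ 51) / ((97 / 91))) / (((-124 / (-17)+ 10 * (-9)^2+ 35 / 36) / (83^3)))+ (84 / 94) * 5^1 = 32042056663560137 / 990844334074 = 32338.13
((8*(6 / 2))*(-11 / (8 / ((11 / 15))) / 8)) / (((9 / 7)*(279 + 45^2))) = -847 / 829440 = -0.00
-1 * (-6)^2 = -36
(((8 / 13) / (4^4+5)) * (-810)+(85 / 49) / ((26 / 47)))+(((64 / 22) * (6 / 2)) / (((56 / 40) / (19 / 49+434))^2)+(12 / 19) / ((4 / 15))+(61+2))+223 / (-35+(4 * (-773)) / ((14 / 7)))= 2239015142470463795 / 2664679966494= 840256.68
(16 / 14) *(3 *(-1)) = -24 / 7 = -3.43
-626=-626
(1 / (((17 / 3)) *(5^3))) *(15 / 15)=3 / 2125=0.00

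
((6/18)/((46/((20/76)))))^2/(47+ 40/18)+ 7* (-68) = -161077004343/338397068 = -476.00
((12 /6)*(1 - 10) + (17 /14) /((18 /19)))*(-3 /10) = 4213 /840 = 5.02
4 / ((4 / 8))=8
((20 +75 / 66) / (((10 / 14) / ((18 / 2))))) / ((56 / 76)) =15903 / 44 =361.43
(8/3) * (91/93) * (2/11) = 1456/3069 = 0.47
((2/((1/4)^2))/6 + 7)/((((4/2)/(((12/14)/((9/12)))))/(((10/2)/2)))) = 370/21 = 17.62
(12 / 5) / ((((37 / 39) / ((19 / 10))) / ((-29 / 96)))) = -21489 / 14800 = -1.45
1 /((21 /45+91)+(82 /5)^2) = 75 /27032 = 0.00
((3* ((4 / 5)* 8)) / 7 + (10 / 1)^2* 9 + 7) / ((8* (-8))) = -31841 / 2240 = -14.21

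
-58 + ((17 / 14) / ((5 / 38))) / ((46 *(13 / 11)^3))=-204725947 / 3537170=-57.88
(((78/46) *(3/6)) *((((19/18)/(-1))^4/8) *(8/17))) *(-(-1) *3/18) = 1694173/164182464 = 0.01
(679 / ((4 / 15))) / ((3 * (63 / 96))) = 3880 / 3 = 1293.33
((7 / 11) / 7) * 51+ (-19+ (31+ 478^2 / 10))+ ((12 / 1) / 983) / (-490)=60573711293 / 2649185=22865.04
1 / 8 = 0.12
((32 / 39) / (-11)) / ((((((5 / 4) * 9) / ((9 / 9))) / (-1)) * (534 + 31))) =128 / 10907325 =0.00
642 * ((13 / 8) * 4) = 4173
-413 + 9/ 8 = -3295/ 8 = -411.88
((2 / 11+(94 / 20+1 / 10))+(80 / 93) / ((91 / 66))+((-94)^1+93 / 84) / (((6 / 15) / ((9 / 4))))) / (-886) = 2566470297 / 4398954560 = 0.58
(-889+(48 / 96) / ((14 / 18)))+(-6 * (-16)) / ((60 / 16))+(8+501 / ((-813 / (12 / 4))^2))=-4394160283 / 5140870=-854.75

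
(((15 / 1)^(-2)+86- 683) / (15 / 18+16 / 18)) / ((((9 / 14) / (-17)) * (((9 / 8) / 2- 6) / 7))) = -7161081088 / 606825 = -11800.90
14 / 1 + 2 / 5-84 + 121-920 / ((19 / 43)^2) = -8412623 / 1805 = -4660.73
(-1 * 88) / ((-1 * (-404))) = -22 / 101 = -0.22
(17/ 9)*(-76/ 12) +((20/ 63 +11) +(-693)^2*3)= 272301061/ 189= 1440746.35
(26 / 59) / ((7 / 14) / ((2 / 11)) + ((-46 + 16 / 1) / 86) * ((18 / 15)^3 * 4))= 111800 / 85963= 1.30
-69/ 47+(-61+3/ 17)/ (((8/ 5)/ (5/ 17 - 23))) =23408653/ 27166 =861.69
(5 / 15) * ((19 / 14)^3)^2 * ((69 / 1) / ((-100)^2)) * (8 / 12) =1082055263 / 112943040000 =0.01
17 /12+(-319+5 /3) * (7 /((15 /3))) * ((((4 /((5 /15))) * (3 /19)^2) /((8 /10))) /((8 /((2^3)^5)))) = -2947934215 /4332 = -680501.90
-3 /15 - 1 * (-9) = 44 /5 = 8.80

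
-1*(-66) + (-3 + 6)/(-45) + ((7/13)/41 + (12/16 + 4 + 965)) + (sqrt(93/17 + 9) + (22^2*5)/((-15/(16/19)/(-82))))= sqrt(4182)/17 + 7398495167/607620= 12179.99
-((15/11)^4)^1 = -50625/14641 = -3.46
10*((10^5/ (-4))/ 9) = -250000/ 9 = -27777.78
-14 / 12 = -7 / 6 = -1.17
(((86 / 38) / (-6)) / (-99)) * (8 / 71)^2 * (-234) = -35776 / 3160707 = -0.01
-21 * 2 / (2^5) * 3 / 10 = -63 / 160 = -0.39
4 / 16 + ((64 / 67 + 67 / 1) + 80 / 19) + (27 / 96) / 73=215356201 / 2973728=72.42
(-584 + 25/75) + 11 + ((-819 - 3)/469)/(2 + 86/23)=-17735777/30954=-572.97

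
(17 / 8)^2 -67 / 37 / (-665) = 4.52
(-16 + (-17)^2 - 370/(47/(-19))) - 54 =17323/47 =368.57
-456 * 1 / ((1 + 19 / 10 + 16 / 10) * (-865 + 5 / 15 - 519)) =304 / 4151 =0.07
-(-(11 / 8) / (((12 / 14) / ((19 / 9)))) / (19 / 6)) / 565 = 77 / 40680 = 0.00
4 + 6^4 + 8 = 1308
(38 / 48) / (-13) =-19 / 312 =-0.06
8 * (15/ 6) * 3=60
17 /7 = 2.43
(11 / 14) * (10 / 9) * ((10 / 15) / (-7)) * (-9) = 110 / 147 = 0.75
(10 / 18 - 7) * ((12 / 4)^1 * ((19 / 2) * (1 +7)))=-1469.33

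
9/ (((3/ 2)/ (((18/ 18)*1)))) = 6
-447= -447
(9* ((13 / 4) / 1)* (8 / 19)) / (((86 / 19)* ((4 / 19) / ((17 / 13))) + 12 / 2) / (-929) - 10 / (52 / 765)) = -1825607628 / 21808442869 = -0.08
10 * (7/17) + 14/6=329/51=6.45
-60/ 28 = -15/ 7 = -2.14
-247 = -247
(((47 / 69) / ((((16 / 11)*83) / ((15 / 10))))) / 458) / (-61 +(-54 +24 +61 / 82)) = -21197 / 103533713952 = -0.00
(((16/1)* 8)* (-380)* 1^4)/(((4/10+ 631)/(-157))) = 38182400/3157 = 12094.52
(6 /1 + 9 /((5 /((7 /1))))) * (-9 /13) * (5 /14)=-837 /182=-4.60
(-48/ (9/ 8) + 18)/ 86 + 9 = 1124/ 129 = 8.71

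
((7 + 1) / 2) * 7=28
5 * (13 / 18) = 65 / 18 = 3.61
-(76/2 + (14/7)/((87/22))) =-3350/87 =-38.51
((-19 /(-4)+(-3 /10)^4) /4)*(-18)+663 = 12831771 /20000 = 641.59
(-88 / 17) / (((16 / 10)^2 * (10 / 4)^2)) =-11 / 34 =-0.32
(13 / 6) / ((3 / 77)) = 1001 / 18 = 55.61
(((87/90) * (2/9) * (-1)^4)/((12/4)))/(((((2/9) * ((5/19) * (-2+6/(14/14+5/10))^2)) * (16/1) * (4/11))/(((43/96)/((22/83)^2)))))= 163221077/486604800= 0.34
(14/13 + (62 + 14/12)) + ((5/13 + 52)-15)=7927/78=101.63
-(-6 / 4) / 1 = 3 / 2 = 1.50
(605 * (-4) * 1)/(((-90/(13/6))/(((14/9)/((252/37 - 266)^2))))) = 2153437/1596303450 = 0.00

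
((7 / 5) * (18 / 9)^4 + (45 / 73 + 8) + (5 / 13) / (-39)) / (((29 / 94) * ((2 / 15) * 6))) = 134841167 / 1073319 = 125.63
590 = 590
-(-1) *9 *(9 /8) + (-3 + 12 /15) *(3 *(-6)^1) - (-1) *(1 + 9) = 2389 /40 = 59.72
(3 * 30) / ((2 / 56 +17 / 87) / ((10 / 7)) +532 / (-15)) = -313200 / 122861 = -2.55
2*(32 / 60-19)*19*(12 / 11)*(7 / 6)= -147364 / 165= -893.12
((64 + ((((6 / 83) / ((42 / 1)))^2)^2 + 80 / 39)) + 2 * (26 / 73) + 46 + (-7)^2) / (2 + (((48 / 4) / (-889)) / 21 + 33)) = 6664637771866315316 / 1441968542620195863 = 4.62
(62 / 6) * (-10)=-310 / 3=-103.33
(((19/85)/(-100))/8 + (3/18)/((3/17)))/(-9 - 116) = -577829/76500000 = -0.01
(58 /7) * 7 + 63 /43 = 2557 /43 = 59.47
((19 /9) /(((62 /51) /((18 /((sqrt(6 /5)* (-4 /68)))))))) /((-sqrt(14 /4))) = 259.29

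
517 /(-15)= -517 /15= -34.47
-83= -83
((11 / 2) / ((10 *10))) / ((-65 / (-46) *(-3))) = -253 / 19500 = -0.01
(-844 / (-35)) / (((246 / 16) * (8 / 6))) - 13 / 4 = -2.07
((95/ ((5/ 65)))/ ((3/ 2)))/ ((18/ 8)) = 9880/ 27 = 365.93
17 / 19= 0.89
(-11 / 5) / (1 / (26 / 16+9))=-187 / 8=-23.38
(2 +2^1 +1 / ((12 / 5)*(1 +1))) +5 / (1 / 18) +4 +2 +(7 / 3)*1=102.54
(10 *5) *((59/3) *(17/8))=25075/12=2089.58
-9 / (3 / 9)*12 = -324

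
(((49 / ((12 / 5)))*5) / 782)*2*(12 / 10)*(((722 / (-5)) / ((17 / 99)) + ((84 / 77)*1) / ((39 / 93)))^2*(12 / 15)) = 10175406541094088 / 57767913775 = 176142.88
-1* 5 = -5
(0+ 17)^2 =289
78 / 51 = 26 / 17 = 1.53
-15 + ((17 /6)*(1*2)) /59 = -2638 /177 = -14.90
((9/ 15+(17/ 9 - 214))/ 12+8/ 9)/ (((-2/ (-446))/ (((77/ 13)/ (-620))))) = 35.66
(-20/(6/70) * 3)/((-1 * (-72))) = -175/18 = -9.72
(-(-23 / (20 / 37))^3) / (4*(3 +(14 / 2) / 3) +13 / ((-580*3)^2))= 4664737241019 / 1291776260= 3611.10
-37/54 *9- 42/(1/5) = -1297/6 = -216.17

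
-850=-850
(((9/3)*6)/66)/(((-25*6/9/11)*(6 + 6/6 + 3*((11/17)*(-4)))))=153/650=0.24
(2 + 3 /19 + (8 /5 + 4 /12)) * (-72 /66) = -424 /95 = -4.46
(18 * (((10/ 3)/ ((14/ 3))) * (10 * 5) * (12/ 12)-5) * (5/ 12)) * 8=12900/ 7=1842.86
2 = 2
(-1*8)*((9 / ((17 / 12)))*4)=-3456 / 17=-203.29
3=3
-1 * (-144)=144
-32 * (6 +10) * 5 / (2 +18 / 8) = -10240 / 17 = -602.35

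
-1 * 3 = -3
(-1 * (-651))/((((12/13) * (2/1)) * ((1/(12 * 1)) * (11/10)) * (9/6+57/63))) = 1599.67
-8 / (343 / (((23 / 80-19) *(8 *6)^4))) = 3973349376 / 1715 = 2316821.79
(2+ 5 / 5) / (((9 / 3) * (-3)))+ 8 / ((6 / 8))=31 / 3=10.33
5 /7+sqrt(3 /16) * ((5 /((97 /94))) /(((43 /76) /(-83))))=5 /7 - 741190 * sqrt(3) /4171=-307.07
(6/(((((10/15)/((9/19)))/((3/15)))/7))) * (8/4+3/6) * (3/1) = 1701/38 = 44.76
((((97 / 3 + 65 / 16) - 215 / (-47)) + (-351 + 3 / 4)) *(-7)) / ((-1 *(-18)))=4884145 / 40608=120.28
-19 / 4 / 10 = -19 / 40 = -0.48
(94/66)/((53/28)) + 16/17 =50356/29733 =1.69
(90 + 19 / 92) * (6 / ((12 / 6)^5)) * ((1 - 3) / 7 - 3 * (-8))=2066451 / 5152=401.10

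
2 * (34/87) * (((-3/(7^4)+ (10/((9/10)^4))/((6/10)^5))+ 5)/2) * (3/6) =13080608598982/333033348501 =39.28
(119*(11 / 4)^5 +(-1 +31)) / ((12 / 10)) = 95978945 / 6144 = 15621.57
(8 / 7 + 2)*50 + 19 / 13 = 14433 / 91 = 158.60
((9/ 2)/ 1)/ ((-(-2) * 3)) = 3/ 4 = 0.75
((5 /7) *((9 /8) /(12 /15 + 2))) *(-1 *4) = -225 /196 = -1.15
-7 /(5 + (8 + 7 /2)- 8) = -14 /17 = -0.82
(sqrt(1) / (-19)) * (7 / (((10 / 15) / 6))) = -63 / 19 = -3.32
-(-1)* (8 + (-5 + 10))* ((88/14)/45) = 1.82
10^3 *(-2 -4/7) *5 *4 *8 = -2880000/7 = -411428.57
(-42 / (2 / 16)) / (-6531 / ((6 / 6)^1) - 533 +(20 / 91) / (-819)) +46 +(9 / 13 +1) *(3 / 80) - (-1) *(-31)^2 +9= 69544136290027 / 68441473880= 1016.11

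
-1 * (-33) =33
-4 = -4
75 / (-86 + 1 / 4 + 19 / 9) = -2700 / 3011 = -0.90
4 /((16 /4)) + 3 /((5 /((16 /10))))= 49 /25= 1.96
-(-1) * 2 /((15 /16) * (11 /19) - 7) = -608 /1963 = -0.31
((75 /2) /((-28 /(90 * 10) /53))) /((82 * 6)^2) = -99375 /376544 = -0.26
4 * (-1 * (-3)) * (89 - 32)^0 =12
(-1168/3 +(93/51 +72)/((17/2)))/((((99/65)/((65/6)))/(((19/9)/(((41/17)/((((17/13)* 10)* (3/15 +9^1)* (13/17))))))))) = -110786885300/508113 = -218035.92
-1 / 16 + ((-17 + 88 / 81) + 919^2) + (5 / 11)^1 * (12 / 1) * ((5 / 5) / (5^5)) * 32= 7524896660789 / 8910000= 844545.08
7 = 7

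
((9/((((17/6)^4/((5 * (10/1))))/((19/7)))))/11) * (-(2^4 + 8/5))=-17729280/584647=-30.32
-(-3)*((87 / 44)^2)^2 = 45.86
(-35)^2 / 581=175 / 83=2.11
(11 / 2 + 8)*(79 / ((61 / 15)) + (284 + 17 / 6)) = 1008819 / 244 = 4134.50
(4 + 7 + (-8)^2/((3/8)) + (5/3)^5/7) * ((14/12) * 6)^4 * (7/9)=749448140/2187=342683.19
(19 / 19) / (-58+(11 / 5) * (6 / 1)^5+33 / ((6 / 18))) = 5 / 85741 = 0.00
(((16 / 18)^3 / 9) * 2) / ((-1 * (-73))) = 0.00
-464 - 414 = -878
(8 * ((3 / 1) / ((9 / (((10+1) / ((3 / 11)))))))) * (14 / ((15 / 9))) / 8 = 1694 / 15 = 112.93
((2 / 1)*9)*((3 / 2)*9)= 243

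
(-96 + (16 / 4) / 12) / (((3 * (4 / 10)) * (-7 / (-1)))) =-205 / 18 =-11.39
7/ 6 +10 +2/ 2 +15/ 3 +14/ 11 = 1217/ 66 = 18.44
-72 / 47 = -1.53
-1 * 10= -10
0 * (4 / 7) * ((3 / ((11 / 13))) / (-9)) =0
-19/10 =-1.90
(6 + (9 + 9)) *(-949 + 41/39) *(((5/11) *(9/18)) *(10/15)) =-1478800/429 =-3447.09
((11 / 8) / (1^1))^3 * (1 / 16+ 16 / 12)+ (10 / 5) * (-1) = 40025 / 24576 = 1.63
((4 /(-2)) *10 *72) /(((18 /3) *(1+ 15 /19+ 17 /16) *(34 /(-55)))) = 668800 /4913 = 136.13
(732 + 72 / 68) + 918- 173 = 25127 / 17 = 1478.06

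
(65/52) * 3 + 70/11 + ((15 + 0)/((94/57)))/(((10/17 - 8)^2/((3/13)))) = 80239135/7903896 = 10.15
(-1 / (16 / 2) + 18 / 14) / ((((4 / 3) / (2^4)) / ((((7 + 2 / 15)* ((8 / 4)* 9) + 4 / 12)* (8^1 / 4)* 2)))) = 50206 / 7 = 7172.29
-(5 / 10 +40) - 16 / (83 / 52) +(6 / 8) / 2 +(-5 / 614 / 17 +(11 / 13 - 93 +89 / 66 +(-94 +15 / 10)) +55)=-265302434377 / 1486663464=-178.45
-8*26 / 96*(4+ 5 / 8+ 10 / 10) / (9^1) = -65 / 48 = -1.35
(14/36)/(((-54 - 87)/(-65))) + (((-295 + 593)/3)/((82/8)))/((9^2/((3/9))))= 615733/2809566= 0.22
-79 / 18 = -4.39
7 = 7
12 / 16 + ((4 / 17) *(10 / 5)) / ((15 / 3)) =287 / 340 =0.84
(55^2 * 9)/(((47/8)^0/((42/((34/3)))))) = 1715175/17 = 100892.65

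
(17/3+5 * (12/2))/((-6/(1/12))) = -107/216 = -0.50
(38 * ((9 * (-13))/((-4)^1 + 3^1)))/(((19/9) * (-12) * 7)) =-351/14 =-25.07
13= 13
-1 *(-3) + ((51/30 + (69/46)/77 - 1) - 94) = -34758/385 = -90.28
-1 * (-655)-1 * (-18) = 673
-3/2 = -1.50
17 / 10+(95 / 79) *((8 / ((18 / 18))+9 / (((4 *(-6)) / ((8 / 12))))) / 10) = 8317 / 3160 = 2.63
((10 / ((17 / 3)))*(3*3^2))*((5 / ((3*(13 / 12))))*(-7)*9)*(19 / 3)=-6463800 / 221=-29247.96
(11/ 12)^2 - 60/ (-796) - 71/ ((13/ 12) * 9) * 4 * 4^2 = -173276045/ 372528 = -465.14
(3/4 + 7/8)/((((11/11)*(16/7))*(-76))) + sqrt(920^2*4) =17899429/9728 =1839.99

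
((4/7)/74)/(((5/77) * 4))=11/370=0.03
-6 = -6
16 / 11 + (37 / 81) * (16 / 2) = 4552 / 891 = 5.11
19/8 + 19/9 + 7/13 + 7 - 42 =-28057/936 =-29.98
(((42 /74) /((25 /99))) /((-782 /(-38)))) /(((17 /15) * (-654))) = -39501 /268073510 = -0.00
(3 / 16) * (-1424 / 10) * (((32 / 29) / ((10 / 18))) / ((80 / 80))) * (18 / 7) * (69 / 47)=-47752416 / 238525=-200.20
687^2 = 471969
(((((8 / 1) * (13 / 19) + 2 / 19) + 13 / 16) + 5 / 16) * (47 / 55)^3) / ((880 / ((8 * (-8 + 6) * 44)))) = -105795637 / 31611250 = -3.35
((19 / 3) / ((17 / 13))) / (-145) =-247 / 7395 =-0.03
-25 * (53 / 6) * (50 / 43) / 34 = -33125 / 4386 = -7.55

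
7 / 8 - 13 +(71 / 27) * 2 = -1483 / 216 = -6.87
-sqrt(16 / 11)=-1.21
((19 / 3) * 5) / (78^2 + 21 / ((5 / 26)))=475 / 92898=0.01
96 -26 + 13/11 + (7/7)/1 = 794/11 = 72.18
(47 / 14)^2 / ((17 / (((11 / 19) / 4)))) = 24299 / 253232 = 0.10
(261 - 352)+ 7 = -84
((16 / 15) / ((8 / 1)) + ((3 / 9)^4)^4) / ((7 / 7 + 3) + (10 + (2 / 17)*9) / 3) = 487862923 / 28123857720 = 0.02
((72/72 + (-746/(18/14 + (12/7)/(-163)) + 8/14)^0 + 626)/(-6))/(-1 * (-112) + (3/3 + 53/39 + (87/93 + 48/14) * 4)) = -442897/557776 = -0.79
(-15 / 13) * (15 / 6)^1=-75 / 26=-2.88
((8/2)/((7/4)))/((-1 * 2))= -8/7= -1.14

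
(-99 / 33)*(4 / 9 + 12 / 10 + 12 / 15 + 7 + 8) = -157 / 3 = -52.33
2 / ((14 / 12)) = 12 / 7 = 1.71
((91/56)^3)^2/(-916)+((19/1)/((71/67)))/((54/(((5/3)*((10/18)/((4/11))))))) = 10257841154569/12428573147136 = 0.83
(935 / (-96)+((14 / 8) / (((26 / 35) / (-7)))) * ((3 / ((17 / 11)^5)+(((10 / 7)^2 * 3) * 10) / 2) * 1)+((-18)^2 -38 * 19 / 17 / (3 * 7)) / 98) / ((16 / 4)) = -8055132847823 / 62337401728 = -129.22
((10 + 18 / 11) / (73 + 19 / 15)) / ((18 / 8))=1280 / 18381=0.07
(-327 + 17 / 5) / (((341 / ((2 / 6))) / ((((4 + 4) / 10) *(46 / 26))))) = -148856 / 332475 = -0.45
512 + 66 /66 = 513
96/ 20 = 24/ 5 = 4.80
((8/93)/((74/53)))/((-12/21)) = -371/3441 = -0.11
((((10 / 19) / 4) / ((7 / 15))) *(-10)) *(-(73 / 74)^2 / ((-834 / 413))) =-39301375 / 28924232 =-1.36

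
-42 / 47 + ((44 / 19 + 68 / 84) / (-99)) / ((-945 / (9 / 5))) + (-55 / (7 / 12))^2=176814267991 / 19891575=8888.90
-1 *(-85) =85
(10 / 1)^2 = 100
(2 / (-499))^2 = 0.00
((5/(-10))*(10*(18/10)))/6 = -3/2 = -1.50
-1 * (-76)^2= -5776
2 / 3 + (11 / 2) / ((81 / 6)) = 29 / 27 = 1.07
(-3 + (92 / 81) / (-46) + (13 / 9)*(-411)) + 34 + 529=-2729 / 81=-33.69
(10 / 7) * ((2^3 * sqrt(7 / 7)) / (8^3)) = 5 / 224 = 0.02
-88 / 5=-17.60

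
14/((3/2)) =28/3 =9.33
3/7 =0.43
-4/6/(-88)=1/132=0.01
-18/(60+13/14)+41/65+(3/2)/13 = 49981/110890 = 0.45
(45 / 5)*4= 36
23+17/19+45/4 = 2671/76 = 35.14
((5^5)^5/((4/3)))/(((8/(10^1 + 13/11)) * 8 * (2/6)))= 329911708831787109375/2816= 117156146602197126.91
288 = 288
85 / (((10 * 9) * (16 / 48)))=17 / 6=2.83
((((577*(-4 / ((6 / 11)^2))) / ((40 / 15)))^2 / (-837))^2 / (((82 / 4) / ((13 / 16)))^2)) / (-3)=-4015424259634930877449 / 75017886584537088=-53526.22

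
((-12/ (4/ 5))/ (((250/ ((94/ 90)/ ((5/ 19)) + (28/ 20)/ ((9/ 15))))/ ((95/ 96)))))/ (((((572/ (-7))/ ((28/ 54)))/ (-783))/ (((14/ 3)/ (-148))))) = 133996037/ 2285712000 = 0.06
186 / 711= 62 / 237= 0.26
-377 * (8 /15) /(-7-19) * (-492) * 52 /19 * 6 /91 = -456576 /665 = -686.58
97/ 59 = 1.64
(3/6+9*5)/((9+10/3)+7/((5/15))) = 1.36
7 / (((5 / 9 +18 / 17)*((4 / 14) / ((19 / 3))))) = 2499 / 26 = 96.12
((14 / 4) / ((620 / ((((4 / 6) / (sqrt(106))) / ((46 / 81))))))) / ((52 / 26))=189*sqrt(106) / 6046240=0.00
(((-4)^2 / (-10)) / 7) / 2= -0.11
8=8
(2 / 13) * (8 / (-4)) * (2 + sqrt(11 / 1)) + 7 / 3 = 67 / 39 - 4 * sqrt(11) / 13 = 0.70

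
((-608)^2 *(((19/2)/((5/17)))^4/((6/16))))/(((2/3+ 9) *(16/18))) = 2263287759552576/18125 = 124871048802.90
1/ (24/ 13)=13/ 24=0.54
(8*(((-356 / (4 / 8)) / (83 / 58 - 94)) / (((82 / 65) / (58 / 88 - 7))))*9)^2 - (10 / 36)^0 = 268812433490933231 / 34693905169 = 7748116.92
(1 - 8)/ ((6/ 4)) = -14/ 3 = -4.67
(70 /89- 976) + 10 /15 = -260204 /267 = -974.55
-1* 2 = -2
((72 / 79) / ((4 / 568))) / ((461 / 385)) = 3936240 / 36419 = 108.08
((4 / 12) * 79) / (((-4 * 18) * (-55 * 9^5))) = 79 / 701502120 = 0.00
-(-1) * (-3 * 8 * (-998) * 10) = 239520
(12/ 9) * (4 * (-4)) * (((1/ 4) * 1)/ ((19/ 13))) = -208/ 57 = -3.65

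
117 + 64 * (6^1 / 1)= 501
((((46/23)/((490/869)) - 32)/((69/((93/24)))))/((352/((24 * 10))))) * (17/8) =-3673717/1586816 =-2.32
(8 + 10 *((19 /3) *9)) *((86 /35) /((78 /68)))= 1690072 /1365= 1238.15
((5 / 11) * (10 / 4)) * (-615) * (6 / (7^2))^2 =-276750 / 26411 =-10.48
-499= -499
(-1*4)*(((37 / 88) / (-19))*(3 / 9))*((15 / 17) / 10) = 37 / 14212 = 0.00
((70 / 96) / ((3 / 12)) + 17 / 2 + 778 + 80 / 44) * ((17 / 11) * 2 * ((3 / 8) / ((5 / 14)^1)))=2567.92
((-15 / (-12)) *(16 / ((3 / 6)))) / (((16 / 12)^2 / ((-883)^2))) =35086005 / 2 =17543002.50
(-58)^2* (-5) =-16820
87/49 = 1.78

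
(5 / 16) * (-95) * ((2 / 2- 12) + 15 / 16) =76475 / 256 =298.73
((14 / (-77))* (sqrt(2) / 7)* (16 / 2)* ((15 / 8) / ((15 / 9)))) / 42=-3* sqrt(2) / 539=-0.01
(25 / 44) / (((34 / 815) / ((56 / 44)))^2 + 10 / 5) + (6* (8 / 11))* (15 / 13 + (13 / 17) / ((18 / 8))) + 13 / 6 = 5679967967675 / 633314580756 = 8.97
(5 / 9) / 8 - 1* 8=-571 / 72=-7.93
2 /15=0.13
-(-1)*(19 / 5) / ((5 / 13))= 247 / 25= 9.88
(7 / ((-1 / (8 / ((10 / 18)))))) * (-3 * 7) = 10584 / 5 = 2116.80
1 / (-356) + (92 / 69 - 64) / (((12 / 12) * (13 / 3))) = -66941 / 4628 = -14.46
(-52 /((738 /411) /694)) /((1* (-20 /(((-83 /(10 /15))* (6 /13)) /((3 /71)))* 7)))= -280147327 /1435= -195224.62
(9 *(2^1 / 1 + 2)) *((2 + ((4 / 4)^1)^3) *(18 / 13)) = 1944 / 13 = 149.54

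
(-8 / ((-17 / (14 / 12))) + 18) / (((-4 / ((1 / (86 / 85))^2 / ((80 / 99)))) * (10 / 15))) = -92565 / 11008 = -8.41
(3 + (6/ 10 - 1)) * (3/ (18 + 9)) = 13/ 45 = 0.29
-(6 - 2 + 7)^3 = -1331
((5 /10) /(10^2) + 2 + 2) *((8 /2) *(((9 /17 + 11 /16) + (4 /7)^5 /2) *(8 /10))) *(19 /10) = 86784536439 /2857190000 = 30.37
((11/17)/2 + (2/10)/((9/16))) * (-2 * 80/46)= -8312/3519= -2.36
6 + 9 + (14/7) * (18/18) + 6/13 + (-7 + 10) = 266/13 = 20.46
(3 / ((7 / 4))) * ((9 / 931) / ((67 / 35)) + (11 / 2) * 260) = 152913300 / 62377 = 2451.44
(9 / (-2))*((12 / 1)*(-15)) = 810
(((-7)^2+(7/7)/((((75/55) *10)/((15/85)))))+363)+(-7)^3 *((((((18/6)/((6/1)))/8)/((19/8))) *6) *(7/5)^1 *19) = -874299/850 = -1028.59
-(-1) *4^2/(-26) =-8/13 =-0.62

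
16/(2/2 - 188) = -16/187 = -0.09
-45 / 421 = -0.11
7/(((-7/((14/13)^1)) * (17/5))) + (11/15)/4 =-1769/13260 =-0.13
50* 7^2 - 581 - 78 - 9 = 1782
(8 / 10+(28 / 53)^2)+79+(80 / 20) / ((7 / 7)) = 1180891 / 14045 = 84.08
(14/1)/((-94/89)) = -623/47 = -13.26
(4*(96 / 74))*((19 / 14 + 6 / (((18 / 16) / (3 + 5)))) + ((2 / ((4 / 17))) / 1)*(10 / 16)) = 66308 / 259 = 256.02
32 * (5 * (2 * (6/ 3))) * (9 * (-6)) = -34560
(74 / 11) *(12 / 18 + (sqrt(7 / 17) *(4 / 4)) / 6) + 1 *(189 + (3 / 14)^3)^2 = 37 *sqrt(119) / 561 + 8877802899145 / 248474688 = 35729.92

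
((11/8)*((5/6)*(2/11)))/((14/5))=25/336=0.07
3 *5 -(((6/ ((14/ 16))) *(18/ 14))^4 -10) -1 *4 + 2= -34695926953/ 5764801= -6018.58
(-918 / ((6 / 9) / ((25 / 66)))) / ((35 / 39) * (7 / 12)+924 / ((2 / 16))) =-2685150 / 38056711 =-0.07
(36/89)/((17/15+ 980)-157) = 270/550109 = 0.00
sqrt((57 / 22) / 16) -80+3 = -77+sqrt(1254) / 88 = -76.60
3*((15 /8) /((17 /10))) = 225 /68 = 3.31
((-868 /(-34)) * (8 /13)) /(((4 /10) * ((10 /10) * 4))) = 2170 /221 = 9.82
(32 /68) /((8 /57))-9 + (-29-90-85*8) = -13679 /17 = -804.65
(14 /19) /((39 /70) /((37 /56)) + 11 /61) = 157990 /219469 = 0.72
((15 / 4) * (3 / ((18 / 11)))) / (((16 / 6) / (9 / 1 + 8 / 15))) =1573 / 64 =24.58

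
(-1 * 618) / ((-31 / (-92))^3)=-481229184 / 29791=-16153.51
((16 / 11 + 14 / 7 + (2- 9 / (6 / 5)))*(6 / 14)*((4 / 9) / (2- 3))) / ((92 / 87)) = 1305 / 3542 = 0.37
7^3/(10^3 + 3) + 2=2349/1003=2.34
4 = 4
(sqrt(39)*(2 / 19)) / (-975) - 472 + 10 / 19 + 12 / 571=-5114790 / 10849 - 2*sqrt(39) / 18525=-471.45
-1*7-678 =-685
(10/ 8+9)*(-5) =-205/ 4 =-51.25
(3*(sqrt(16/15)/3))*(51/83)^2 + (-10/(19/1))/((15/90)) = -60/19 + 3468*sqrt(15)/34445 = -2.77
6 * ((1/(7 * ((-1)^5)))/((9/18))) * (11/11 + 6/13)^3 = -82308/15379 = -5.35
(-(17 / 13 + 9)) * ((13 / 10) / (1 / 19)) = -1273 / 5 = -254.60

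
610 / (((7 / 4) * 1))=2440 / 7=348.57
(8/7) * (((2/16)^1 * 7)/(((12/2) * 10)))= 1/60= 0.02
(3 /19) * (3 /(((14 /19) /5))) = 45 /14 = 3.21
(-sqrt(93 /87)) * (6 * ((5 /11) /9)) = -10 * sqrt(899) /957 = -0.31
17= 17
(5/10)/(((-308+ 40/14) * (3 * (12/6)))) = -7/25632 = -0.00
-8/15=-0.53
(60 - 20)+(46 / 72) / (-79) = 39.99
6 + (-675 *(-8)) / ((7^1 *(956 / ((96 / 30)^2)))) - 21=-11271 / 1673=-6.74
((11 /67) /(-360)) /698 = -11 /16835760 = -0.00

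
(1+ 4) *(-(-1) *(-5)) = -25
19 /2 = 9.50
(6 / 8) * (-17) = -51 / 4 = -12.75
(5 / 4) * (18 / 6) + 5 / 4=5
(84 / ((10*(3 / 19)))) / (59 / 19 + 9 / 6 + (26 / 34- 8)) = -171836 / 8495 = -20.23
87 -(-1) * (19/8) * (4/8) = 88.19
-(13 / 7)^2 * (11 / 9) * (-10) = 18590 / 441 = 42.15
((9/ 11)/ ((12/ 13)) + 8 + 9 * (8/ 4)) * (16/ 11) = 4732/ 121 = 39.11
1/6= 0.17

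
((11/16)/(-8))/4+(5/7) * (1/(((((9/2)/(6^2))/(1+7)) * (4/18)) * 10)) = 73651/3584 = 20.55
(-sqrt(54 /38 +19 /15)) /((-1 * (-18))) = -sqrt(218310) /5130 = -0.09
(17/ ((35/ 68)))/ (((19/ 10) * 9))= 1.93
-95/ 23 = -4.13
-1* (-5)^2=-25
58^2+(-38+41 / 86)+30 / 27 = 2575553 / 774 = 3327.59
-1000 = -1000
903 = 903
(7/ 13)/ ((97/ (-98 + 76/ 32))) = -5355/ 10088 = -0.53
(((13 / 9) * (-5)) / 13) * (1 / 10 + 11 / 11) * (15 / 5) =-11 / 6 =-1.83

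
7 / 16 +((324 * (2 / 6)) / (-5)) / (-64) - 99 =-3929 / 40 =-98.22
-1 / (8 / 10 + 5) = -5 / 29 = -0.17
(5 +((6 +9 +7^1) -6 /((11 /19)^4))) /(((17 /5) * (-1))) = 1933095 /248897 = 7.77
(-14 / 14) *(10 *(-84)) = 840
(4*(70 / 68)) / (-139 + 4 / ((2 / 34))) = -70 / 1207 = -0.06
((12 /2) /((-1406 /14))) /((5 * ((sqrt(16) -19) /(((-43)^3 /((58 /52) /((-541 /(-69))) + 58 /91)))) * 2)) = -54798927638 /1349109725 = -40.62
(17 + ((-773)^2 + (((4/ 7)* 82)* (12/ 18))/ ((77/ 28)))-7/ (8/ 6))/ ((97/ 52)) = 7177795937/ 22407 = 320337.21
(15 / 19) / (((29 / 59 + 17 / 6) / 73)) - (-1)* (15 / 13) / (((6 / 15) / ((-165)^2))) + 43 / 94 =1073310682076 / 13663793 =78551.44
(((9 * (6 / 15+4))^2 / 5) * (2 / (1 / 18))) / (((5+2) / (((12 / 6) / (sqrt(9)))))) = 940896 / 875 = 1075.31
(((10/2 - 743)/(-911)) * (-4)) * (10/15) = -1968/911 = -2.16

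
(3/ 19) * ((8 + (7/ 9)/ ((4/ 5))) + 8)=611/ 228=2.68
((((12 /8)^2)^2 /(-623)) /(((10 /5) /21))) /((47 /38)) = -4617 /66928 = -0.07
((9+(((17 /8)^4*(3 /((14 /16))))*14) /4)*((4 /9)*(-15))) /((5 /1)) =-86593 /256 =-338.25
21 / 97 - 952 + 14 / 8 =-950.03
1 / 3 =0.33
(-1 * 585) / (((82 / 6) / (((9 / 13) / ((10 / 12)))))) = -1458 / 41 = -35.56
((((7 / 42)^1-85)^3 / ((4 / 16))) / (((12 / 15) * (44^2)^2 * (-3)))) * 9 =659361145 / 269862912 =2.44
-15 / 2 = -7.50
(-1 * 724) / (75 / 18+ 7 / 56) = -17376 / 103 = -168.70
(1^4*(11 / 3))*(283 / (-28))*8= -6226 / 21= -296.48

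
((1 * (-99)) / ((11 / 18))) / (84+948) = -27 / 172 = -0.16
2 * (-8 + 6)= -4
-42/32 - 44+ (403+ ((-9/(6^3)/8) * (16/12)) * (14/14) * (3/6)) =103013/288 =357.68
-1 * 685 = -685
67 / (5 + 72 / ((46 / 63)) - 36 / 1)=0.99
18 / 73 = 0.25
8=8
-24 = -24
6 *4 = 24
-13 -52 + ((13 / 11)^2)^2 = -923104 / 14641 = -63.05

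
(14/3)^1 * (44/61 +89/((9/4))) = 187.96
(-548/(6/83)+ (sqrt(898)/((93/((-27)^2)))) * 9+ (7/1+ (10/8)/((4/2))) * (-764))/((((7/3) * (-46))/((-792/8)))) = -1137609/92+ 649539 * sqrt(898)/9982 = -10415.35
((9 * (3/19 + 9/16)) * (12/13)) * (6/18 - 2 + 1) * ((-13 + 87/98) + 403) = -75503097/48412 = -1559.59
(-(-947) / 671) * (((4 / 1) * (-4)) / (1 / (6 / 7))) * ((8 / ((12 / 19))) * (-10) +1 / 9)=34516256 / 14091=2449.52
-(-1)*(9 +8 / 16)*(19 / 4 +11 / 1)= 1197 / 8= 149.62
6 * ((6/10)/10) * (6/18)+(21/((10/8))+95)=2798/25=111.92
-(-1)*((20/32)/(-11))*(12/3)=-5/22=-0.23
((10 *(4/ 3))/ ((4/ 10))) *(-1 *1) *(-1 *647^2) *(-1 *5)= -209304500/ 3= -69768166.67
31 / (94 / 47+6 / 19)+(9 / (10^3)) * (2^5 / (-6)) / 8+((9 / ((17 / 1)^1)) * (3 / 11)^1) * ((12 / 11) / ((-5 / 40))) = 3116426 / 257125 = 12.12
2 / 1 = 2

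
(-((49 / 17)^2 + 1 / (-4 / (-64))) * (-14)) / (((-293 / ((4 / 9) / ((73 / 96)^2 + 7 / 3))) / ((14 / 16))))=-352486400 / 2272137941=-0.16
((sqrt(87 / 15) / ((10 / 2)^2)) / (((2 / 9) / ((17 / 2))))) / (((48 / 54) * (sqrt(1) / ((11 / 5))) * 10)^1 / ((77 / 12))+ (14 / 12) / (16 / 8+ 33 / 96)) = 1166319 * sqrt(145) / 4297280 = 3.27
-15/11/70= -3/154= -0.02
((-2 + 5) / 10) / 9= 1 / 30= 0.03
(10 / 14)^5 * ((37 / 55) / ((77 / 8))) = 185000 / 14235529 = 0.01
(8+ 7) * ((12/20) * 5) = 45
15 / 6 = 5 / 2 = 2.50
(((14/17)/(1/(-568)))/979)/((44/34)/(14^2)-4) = 779296/6513287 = 0.12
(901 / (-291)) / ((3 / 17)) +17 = -0.55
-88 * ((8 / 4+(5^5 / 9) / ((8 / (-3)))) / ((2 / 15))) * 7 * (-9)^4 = 7772455845 / 2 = 3886227922.50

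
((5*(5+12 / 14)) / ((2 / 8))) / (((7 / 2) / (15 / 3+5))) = 16400 / 49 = 334.69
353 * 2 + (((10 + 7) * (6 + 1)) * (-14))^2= 2776262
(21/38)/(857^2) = 21/27909062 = 0.00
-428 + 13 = -415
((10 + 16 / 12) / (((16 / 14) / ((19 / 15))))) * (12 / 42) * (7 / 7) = 323 / 90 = 3.59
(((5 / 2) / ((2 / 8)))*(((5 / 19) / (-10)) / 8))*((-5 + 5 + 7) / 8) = -35 / 1216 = -0.03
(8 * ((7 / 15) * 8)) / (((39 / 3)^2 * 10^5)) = 14 / 7921875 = 0.00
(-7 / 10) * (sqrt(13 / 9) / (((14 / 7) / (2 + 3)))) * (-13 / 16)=91 * sqrt(13) / 192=1.71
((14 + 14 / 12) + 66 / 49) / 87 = 4855 / 25578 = 0.19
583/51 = 11.43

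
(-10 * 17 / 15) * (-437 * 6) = 29716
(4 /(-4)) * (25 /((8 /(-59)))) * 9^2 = 119475 /8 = 14934.38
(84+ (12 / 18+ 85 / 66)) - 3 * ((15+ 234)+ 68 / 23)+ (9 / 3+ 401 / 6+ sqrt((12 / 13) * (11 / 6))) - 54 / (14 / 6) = -621.92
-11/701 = -0.02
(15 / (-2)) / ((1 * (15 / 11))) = -11 / 2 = -5.50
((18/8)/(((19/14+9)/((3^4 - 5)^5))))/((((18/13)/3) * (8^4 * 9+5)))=24721372416/763715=32369.89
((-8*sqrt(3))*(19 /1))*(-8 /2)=608*sqrt(3)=1053.09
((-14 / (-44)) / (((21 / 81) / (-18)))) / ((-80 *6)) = 81 / 1760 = 0.05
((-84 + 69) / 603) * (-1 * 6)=10 / 67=0.15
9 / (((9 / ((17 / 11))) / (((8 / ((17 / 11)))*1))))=8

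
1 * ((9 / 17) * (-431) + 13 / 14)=-54085 / 238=-227.25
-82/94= -41/47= -0.87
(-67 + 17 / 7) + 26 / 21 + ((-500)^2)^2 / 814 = 93749922670 / 1221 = 76781263.45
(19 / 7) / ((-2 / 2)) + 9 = 44 / 7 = 6.29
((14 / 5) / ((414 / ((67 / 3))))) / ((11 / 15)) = 469 / 2277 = 0.21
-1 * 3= -3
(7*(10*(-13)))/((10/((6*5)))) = -2730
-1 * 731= -731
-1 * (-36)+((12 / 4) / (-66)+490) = 11571 / 22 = 525.95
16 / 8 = 2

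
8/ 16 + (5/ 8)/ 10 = 9/ 16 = 0.56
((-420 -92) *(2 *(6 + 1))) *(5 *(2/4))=-17920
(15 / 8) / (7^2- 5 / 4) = 15 / 382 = 0.04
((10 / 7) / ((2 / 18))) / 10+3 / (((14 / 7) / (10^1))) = 114 / 7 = 16.29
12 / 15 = 4 / 5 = 0.80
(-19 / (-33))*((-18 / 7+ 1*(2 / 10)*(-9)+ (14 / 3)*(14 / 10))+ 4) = 3.55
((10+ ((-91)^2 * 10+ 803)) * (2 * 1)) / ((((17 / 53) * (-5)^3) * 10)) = -260707 / 625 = -417.13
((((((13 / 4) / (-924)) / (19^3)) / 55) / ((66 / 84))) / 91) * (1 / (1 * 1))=-1 / 7668636360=-0.00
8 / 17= 0.47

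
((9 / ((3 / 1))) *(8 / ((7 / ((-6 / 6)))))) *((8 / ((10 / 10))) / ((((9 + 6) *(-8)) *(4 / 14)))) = 4 / 5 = 0.80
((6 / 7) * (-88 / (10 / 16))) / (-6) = 704 / 35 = 20.11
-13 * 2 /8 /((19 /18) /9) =-1053 /38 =-27.71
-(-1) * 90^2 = 8100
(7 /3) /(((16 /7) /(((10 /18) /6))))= 245 /2592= 0.09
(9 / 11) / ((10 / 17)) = 153 / 110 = 1.39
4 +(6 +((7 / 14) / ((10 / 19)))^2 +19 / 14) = 34327 / 2800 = 12.26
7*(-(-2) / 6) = 7 / 3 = 2.33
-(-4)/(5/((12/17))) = 48/85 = 0.56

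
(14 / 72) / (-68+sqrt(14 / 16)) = -952 / 332865 - 7*sqrt(14) / 665730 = -0.00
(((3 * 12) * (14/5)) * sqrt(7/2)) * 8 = 2016 * sqrt(14)/5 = 1508.64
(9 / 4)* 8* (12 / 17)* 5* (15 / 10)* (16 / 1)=25920 / 17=1524.71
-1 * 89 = -89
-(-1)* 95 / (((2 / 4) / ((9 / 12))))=285 / 2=142.50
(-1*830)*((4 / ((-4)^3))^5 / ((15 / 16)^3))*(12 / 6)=83 / 43200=0.00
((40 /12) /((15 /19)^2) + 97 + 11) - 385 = -36673 /135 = -271.65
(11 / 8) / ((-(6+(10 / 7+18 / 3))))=-0.10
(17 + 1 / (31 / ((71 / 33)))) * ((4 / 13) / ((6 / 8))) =279392 / 39897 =7.00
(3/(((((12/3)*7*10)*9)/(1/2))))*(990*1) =33/56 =0.59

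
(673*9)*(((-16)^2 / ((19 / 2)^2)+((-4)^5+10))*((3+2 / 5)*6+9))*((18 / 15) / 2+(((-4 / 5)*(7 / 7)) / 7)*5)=-9286144182 / 1805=-5144678.22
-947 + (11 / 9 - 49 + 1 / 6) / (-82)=-1396915 / 1476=-946.42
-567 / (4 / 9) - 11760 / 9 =-30989 / 12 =-2582.42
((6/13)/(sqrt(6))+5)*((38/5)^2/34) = 722*sqrt(6)/5525+722/85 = 8.81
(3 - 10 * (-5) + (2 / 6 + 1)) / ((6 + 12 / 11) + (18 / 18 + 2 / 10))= 8965 / 1368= 6.55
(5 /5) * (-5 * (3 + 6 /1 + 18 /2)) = -90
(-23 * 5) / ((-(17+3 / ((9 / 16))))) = 345 / 67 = 5.15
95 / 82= 1.16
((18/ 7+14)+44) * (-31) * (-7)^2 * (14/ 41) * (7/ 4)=-2254196/ 41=-54980.39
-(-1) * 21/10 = 21/10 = 2.10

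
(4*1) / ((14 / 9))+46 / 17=5.28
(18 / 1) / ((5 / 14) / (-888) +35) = 223776 / 435115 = 0.51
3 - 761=-758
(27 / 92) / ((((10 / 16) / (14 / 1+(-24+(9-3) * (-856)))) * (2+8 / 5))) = -15438 / 23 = -671.22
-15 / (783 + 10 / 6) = -45 / 2354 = -0.02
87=87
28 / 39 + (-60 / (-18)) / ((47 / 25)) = 1522 / 611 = 2.49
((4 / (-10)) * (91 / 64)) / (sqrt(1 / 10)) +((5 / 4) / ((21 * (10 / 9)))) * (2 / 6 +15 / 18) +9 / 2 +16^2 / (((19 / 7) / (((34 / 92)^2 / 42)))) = 2349137 / 482448-91 * sqrt(10) / 160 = 3.07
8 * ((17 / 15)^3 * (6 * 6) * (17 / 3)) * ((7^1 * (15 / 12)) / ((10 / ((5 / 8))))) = 584647 / 450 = 1299.22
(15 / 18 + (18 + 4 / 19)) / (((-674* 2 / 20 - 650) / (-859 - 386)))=4504825 / 136306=33.05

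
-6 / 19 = -0.32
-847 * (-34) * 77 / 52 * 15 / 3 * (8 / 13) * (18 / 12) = 33261690 / 169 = 196814.73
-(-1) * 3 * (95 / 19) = 15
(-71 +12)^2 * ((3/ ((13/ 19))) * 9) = 137365.62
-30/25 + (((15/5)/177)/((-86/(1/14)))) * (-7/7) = -426211/355180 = -1.20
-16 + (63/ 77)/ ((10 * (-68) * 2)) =-239369/ 14960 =-16.00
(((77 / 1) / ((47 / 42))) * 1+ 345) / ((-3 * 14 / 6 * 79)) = -19449 / 25991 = -0.75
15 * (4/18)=3.33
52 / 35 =1.49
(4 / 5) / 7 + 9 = 319 / 35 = 9.11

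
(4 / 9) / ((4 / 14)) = 1.56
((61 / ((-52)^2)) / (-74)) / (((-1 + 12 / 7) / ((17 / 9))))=-7259 / 9004320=-0.00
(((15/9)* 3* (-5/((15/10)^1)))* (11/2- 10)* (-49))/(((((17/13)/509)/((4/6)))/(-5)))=81058250/17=4768132.35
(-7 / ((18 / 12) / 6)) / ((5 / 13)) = -364 / 5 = -72.80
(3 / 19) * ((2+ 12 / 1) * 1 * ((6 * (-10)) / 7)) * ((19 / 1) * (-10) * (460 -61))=1436400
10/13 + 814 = 10592/13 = 814.77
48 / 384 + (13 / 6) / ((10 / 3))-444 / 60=-6.62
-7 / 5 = -1.40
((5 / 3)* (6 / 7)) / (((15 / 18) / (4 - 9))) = -60 / 7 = -8.57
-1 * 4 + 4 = 0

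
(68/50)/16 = 17/200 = 0.08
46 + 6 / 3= 48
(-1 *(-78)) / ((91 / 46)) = 276 / 7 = 39.43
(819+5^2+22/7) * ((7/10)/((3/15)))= 2965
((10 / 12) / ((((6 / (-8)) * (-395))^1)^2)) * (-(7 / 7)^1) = -8 / 842535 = -0.00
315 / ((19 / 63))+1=19864 / 19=1045.47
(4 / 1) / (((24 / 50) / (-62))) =-1550 / 3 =-516.67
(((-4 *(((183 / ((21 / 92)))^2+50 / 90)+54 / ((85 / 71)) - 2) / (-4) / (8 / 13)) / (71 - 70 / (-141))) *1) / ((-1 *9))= -14722022276299 / 9069270840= -1623.29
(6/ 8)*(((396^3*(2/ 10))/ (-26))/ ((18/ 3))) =-3881196/ 65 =-59710.71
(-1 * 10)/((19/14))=-7.37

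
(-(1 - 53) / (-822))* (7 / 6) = -91 / 1233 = -0.07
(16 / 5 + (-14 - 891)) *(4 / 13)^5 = -4617216 / 1856465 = -2.49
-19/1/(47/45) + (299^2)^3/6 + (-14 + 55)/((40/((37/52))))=34926762190694943577/293280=119090160224682.70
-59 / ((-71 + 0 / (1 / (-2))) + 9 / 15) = 295 / 352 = 0.84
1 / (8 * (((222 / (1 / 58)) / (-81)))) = -27 / 34336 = -0.00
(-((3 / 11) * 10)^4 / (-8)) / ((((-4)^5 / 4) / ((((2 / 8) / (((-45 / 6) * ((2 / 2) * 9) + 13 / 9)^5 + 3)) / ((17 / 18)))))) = 5380840125 / 946343746715994450824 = 0.00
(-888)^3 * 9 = -6302043648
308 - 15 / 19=307.21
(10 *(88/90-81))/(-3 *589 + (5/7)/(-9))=25207/55663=0.45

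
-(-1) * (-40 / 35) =-8 / 7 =-1.14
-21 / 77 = -3 / 11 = -0.27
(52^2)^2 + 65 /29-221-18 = 212029998 /29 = 7311379.24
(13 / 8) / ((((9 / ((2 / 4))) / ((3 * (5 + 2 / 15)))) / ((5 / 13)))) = 77 / 144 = 0.53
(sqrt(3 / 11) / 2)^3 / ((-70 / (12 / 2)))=-9* sqrt(33) / 33880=-0.00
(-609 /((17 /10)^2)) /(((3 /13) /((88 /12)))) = -5805800 /867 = -6696.42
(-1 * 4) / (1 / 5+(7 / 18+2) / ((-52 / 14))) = 9360 / 1037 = 9.03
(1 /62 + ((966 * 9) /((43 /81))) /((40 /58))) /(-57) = -8330116 /19995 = -416.61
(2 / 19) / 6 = 1 / 57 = 0.02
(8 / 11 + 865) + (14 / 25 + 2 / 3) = 715237 / 825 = 866.95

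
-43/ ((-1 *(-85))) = -43/ 85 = -0.51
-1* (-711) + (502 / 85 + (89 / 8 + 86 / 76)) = 9420779 / 12920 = 729.16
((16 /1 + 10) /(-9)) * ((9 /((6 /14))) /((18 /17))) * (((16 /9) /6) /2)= -6188 /729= -8.49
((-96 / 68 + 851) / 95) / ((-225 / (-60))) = 57772 / 24225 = 2.38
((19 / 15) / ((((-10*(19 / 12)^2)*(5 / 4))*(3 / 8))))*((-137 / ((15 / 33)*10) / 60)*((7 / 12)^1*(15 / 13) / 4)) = 21098 / 2315625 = 0.01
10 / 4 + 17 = 19.50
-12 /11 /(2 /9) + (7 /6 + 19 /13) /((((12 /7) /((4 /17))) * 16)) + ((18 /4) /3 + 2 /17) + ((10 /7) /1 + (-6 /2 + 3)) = -9019249 /4900896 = -1.84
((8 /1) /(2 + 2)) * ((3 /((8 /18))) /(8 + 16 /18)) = 243 /160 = 1.52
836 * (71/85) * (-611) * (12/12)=-36266516/85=-426664.89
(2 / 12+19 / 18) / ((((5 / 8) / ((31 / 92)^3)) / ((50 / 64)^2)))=0.05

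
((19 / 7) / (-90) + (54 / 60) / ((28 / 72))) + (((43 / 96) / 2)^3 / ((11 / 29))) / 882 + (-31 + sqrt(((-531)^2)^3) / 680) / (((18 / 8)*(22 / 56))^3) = 675391519568032162321 / 2118802648596480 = 318760.94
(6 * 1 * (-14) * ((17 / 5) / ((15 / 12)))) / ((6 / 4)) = -3808 / 25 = -152.32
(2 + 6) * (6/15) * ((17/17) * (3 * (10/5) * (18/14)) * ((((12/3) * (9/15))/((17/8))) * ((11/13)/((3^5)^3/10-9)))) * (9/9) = 202752/12332011055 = 0.00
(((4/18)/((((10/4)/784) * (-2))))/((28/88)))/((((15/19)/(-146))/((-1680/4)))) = -382767616/45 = -8505947.02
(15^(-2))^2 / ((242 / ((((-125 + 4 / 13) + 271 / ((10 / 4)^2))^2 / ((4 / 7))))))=0.00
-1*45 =-45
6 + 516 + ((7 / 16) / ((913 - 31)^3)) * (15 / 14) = 3820366093829 / 7318708992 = 522.00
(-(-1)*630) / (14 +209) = 630 / 223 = 2.83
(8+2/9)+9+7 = 218/9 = 24.22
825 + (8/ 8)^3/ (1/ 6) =831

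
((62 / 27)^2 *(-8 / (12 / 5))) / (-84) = 9610 / 45927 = 0.21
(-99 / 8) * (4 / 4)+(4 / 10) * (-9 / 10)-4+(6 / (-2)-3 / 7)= -28229 / 1400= -20.16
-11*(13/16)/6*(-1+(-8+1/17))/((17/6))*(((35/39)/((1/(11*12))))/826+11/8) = 1947253/272816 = 7.14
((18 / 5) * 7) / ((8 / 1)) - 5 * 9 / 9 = -37 / 20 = -1.85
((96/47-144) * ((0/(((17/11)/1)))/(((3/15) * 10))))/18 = 0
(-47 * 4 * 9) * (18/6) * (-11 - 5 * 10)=309636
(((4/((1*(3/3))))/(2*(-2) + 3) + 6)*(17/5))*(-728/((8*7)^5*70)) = -0.00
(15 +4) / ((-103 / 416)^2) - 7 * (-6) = 3733642 / 10609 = 351.93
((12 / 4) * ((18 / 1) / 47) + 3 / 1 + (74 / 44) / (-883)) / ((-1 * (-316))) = 3786331 / 288514952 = 0.01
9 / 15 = 3 / 5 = 0.60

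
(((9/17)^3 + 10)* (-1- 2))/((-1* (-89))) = -149577/437257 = -0.34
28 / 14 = 2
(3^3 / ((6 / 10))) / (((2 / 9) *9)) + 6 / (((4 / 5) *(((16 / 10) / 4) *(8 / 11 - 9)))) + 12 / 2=9549 / 364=26.23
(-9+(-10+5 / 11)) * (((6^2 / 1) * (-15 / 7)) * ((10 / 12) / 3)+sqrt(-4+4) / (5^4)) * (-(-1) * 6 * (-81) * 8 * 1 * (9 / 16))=-66922200 / 77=-869119.48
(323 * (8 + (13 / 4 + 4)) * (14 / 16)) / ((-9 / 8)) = -137921 / 36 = -3831.14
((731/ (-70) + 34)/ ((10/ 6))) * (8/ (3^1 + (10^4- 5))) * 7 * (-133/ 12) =-219317/ 249950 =-0.88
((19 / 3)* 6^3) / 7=1368 / 7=195.43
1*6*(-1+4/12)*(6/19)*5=-120/19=-6.32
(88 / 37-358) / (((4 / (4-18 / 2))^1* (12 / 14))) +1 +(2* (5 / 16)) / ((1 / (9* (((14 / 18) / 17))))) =2615997 / 5032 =519.87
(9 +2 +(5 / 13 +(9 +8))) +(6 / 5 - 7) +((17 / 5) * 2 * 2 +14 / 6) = 7511 / 195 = 38.52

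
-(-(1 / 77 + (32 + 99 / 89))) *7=227008 / 979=231.88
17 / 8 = 2.12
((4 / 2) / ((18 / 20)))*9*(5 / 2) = 50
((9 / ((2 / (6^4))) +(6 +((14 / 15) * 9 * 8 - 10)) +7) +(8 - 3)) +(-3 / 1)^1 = 29521 / 5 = 5904.20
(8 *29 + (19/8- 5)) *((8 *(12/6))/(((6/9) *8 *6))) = 1835/16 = 114.69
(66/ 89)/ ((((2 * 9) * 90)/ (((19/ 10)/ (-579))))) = -0.00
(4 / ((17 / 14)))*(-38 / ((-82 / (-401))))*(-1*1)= 426664 / 697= 612.14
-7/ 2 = -3.50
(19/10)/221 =19/2210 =0.01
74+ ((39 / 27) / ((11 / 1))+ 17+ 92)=18130 / 99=183.13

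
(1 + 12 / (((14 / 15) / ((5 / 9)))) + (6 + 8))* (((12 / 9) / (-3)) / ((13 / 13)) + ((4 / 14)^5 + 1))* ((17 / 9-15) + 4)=-1071745330 / 9529569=-112.47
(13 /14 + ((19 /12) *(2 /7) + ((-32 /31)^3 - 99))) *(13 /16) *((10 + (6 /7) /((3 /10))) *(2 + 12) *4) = -57750.60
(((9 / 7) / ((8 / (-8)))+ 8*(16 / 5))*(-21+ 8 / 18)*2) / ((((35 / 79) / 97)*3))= -482569762 / 6615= -72950.83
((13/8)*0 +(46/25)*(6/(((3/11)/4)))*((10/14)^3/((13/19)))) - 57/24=2991759/35672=83.87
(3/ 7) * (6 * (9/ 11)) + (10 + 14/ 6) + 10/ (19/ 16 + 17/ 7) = 107293/ 6237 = 17.20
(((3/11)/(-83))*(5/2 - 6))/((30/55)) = 7/332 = 0.02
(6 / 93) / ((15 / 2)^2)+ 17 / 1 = 118583 / 6975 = 17.00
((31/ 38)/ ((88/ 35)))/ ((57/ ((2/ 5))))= 217/ 95304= 0.00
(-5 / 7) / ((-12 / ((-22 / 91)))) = -55 / 3822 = -0.01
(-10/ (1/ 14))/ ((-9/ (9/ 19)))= 140/ 19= 7.37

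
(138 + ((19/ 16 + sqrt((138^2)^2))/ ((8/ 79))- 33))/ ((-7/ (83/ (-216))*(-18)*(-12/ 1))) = 1999184231/ 41803776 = 47.82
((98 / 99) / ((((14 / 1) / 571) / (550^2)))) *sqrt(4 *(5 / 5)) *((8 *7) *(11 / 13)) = 135418360000 / 117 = 1157421880.34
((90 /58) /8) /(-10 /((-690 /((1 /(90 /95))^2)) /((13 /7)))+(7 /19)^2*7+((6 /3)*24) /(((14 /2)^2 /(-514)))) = -4448871945 /11526234106442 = -0.00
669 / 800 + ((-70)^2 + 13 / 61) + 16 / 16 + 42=241269609 / 48800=4944.05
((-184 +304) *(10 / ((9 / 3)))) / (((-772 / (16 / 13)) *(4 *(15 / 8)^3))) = -0.02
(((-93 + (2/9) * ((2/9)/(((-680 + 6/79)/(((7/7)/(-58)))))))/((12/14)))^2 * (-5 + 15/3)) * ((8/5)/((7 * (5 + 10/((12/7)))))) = 0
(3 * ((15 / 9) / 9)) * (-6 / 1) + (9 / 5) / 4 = -2.88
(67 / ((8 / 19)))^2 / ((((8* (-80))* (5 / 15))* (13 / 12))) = -14584761 / 133120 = -109.56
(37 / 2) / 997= 37 / 1994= 0.02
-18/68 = -9/34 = -0.26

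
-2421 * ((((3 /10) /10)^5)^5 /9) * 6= -0.00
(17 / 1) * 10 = 170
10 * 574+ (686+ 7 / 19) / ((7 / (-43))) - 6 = 28837 / 19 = 1517.74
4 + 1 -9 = -4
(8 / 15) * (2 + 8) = 16 / 3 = 5.33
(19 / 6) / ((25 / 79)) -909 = -134849 / 150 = -898.99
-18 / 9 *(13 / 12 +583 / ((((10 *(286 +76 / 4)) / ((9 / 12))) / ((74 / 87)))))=-319819 / 132675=-2.41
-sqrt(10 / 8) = -sqrt(5) / 2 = -1.12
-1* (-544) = 544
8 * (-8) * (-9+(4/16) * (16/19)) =10688/19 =562.53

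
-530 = -530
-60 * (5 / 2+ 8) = -630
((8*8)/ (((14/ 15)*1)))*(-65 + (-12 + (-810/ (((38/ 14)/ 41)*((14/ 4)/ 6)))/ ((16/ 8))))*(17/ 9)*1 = -545966560/ 399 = -1368337.24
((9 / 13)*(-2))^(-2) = 169 / 324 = 0.52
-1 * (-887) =887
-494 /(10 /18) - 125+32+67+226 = -3446 /5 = -689.20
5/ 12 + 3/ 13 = 101/ 156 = 0.65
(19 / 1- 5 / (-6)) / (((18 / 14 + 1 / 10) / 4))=16660 / 291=57.25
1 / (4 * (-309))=-1 / 1236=-0.00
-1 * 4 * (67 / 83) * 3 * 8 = -6432 / 83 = -77.49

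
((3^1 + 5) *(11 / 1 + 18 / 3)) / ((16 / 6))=51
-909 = -909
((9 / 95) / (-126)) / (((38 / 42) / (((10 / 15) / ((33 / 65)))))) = -13 / 11913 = -0.00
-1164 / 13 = -89.54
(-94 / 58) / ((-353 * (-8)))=-47 / 81896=-0.00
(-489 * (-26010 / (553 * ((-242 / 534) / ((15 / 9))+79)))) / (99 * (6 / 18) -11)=943317675 / 71037274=13.28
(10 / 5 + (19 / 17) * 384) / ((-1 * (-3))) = 7330 / 51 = 143.73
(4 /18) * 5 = 10 /9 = 1.11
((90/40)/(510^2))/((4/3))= 3/462400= 0.00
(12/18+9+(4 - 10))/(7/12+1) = 44/19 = 2.32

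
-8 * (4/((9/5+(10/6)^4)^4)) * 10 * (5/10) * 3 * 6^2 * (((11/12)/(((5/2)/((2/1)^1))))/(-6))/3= 1183784827500/13788812262241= 0.09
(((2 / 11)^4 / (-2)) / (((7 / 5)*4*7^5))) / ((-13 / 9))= 0.00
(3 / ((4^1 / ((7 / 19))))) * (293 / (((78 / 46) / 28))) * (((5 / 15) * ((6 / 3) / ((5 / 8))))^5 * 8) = 2770010636288 / 187565625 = 14768.22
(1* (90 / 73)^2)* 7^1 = 56700 / 5329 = 10.64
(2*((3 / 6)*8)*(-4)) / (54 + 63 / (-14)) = -64 / 99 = -0.65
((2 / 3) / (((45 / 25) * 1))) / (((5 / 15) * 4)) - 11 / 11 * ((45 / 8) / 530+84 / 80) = -29873 / 38160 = -0.78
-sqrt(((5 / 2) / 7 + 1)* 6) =-sqrt(399) / 7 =-2.85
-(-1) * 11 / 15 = 11 / 15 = 0.73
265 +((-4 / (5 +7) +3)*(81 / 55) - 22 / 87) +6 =1314317 / 4785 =274.67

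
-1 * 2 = -2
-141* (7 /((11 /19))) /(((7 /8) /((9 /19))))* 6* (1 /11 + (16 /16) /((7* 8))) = -510138 /847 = -602.29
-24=-24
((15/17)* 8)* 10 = 1200/17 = 70.59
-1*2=-2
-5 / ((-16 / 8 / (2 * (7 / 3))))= 35 / 3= 11.67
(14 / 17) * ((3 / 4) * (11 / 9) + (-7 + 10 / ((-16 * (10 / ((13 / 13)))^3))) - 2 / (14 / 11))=-257221 / 40800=-6.30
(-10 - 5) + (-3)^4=66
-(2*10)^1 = -20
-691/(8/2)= -172.75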